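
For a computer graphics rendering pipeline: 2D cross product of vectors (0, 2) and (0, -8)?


u x v = u_x*v_y - u_y*v_x = 0*(-8) - 2*0
= 0 - 0 = 0

0


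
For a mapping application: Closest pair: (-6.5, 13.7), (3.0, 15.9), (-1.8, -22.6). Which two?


d(P0,P1) = 9.7514, d(P0,P2) = 36.603, d(P1,P2) = 38.7981
Closest: P0 and P1

Closest pair: (-6.5, 13.7) and (3.0, 15.9), distance = 9.7514


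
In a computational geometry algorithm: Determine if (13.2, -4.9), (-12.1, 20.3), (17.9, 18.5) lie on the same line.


Cross product: ((-12.1)-13.2)*(18.5-(-4.9)) - (20.3-(-4.9))*(17.9-13.2)
= -710.46

No, not collinear


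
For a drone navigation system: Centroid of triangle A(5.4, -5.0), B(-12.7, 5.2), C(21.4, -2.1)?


Centroid = ((x_A+x_B+x_C)/3, (y_A+y_B+y_C)/3)
= ((5.4+(-12.7)+21.4)/3, ((-5)+5.2+(-2.1))/3)
= (4.7, -0.6333)

(4.7, -0.6333)


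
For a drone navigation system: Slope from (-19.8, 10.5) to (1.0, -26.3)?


slope = (y2-y1)/(x2-x1) = ((-26.3)-10.5)/(1-(-19.8)) = (-36.8)/20.8 = -1.7692

-1.7692


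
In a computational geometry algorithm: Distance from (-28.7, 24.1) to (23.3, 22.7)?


dx=52, dy=-1.4
d^2 = 52^2 + (-1.4)^2 = 2705.96
d = sqrt(2705.96) = 52.0188

52.0188


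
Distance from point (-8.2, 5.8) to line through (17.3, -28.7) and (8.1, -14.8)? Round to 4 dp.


|cross product| = 37.05
|line direction| = sqrt(277.85) = 16.6688
Distance = 37.05/sqrt(277.85) = 2.2227

2.2227


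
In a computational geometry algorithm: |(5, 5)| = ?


|u| = sqrt(5^2 + 5^2) = sqrt(50) = 7.0711

7.0711


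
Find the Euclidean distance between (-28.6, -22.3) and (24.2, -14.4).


dx=52.8, dy=7.9
d^2 = 52.8^2 + 7.9^2 = 2850.25
d = sqrt(2850.25) = 53.3877

53.3877


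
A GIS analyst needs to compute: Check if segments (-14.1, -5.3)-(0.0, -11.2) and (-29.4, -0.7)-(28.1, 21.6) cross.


Cross products: d1=-605.69, d2=-1259.37, d3=-25.41, d4=628.27
d1*d2 < 0 and d3*d4 < 0? no

No, they don't intersect


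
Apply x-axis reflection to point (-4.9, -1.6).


Reflection over x-axis: (x,y) -> (x,-y)
(-4.9, -1.6) -> (-4.9, 1.6)

(-4.9, 1.6)


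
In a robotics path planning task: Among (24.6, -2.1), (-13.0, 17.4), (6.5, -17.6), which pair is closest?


d(P0,P1) = 42.3558, d(P0,P2) = 23.8298, d(P1,P2) = 40.0656
Closest: P0 and P2

Closest pair: (24.6, -2.1) and (6.5, -17.6), distance = 23.8298


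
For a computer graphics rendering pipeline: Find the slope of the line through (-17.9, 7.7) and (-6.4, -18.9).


slope = (y2-y1)/(x2-x1) = ((-18.9)-7.7)/((-6.4)-(-17.9)) = (-26.6)/11.5 = -2.313

-2.313


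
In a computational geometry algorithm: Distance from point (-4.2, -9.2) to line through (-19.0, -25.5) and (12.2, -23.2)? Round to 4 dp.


|cross product| = 474.52
|line direction| = sqrt(978.73) = 31.2847
Distance = 474.52/sqrt(978.73) = 15.1678

15.1678


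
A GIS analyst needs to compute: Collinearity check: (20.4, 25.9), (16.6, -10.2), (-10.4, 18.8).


Cross product: (16.6-20.4)*(18.8-25.9) - ((-10.2)-25.9)*((-10.4)-20.4)
= -1084.9

No, not collinear


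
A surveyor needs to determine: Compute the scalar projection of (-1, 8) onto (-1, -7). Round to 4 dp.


u.v = -55, |v| = sqrt(50) = 7.0711
Scalar projection = u.v / |v| = -55 / sqrt(50) = -7.7782

-7.7782


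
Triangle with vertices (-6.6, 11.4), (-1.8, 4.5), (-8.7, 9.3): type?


Side lengths squared: AB^2=70.65, BC^2=70.65, CA^2=8.82
Sorted: [8.82, 70.65, 70.65]
By sides: Isosceles, By angles: Acute

Isosceles, Acute


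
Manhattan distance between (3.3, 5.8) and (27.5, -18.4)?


|3.3-27.5| + |5.8-(-18.4)| = 24.2 + 24.2 = 48.4

48.4


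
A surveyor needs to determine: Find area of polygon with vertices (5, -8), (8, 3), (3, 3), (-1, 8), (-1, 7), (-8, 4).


Shoelace sum: (5*3 - 8*(-8)) + (8*3 - 3*3) + (3*8 - (-1)*3) + ((-1)*7 - (-1)*8) + ((-1)*4 - (-8)*7) + ((-8)*(-8) - 5*4)
= 218
Area = |218|/2 = 109

109


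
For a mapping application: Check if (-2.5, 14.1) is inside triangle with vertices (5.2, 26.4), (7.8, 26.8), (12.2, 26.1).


Cross products: AB x AP = -28.9, BC x BP = -63.09, CA x CP = 88.41
All same sign? no

No, outside


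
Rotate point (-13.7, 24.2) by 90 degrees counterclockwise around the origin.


90° CCW: (x,y) -> (-y, x)
(-13.7,24.2) -> (-24.2, -13.7)

(-24.2, -13.7)


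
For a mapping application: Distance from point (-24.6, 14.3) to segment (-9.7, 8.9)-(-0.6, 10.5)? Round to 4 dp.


Project P onto AB: t = 0 (clamped to [0,1])
Closest point on segment: (-9.7, 8.9)
Distance: 15.8483

15.8483


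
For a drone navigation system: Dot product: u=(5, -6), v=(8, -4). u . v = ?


u . v = u_x*v_x + u_y*v_y = 5*8 + (-6)*(-4)
= 40 + 24 = 64

64


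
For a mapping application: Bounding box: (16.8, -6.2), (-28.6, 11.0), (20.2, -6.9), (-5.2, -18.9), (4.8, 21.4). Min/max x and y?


x range: [-28.6, 20.2]
y range: [-18.9, 21.4]
Bounding box: (-28.6,-18.9) to (20.2,21.4)

(-28.6,-18.9) to (20.2,21.4)


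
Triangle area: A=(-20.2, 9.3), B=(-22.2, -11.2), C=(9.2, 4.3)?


Area = |x_A(y_B-y_C) + x_B(y_C-y_A) + x_C(y_A-y_B)|/2
= |313.1 + 111 + 188.6|/2
= 612.7/2 = 306.35

306.35


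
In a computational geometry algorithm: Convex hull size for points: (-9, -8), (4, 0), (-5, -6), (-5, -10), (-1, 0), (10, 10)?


Convex hull vertices (CCW): (-9, -8), (-5, -10), (4, 0), (10, 10), (-1, 0)
Count = 5

5


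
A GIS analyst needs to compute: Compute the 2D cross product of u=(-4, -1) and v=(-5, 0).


u x v = u_x*v_y - u_y*v_x = (-4)*0 - (-1)*(-5)
= 0 - 5 = -5

-5


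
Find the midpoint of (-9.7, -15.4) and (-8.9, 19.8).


M = (((-9.7)+(-8.9))/2, ((-15.4)+19.8)/2)
= (-9.3, 2.2)

(-9.3, 2.2)


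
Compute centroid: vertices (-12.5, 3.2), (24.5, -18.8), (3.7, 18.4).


Centroid = ((x_A+x_B+x_C)/3, (y_A+y_B+y_C)/3)
= (((-12.5)+24.5+3.7)/3, (3.2+(-18.8)+18.4)/3)
= (5.2333, 0.9333)

(5.2333, 0.9333)


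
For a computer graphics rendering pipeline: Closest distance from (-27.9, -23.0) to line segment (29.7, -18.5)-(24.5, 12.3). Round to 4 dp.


Project P onto AB: t = 0.1649 (clamped to [0,1])
Closest point on segment: (28.8424, -13.4201)
Distance: 57.5454

57.5454


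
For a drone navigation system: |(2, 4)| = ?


|u| = sqrt(2^2 + 4^2) = sqrt(20) = 4.4721

4.4721


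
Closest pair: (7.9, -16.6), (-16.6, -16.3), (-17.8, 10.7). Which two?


d(P0,P1) = 24.5018, d(P0,P2) = 37.4937, d(P1,P2) = 27.0267
Closest: P0 and P1

Closest pair: (7.9, -16.6) and (-16.6, -16.3), distance = 24.5018


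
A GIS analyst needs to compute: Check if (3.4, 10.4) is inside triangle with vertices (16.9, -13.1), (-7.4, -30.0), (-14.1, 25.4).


Cross products: AB x AP = -799.2, BC x BP = -869, CA x CP = 208.75
All same sign? no

No, outside


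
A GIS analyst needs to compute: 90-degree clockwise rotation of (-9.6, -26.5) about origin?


90° CW: (x,y) -> (y, -x)
(-9.6,-26.5) -> (-26.5, 9.6)

(-26.5, 9.6)


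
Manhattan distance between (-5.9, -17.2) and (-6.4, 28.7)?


|(-5.9)-(-6.4)| + |(-17.2)-28.7| = 0.5 + 45.9 = 46.4

46.4


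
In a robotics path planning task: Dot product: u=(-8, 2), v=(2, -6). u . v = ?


u . v = u_x*v_x + u_y*v_y = (-8)*2 + 2*(-6)
= (-16) + (-12) = -28

-28


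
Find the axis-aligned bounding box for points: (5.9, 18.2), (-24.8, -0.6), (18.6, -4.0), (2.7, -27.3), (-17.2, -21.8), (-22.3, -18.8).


x range: [-24.8, 18.6]
y range: [-27.3, 18.2]
Bounding box: (-24.8,-27.3) to (18.6,18.2)

(-24.8,-27.3) to (18.6,18.2)


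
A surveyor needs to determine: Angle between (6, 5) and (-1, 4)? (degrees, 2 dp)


u.v = 14, |u| = sqrt(61) = 7.8102, |v| = sqrt(17) = 4.1231
cos(theta) = u.v/(|u||v|) = 14/sqrt(1037) = 0.434749
theta = acos(0.434749) = 64.23 degrees

64.23 degrees


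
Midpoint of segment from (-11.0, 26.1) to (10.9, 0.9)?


M = (((-11)+10.9)/2, (26.1+0.9)/2)
= (-0.05, 13.5)

(-0.05, 13.5)


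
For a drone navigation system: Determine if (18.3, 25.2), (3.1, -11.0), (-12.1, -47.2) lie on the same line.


Cross product: (3.1-18.3)*((-47.2)-25.2) - ((-11)-25.2)*((-12.1)-18.3)
= 0

Yes, collinear


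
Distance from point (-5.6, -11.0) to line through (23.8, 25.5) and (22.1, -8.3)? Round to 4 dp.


|cross product| = 931.67
|line direction| = sqrt(1145.33) = 33.8427
Distance = 931.67/sqrt(1145.33) = 27.5294

27.5294


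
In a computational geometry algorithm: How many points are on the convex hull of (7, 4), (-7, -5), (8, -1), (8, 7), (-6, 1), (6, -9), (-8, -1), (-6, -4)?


Convex hull vertices (CCW): (-8, -1), (-7, -5), (6, -9), (8, -1), (8, 7), (-6, 1)
Count = 6

6


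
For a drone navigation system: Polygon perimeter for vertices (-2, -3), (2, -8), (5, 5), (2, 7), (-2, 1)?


Sides: (-2, -3)->(2, -8): sqrt(41) = 6.403124, (2, -8)->(5, 5): sqrt(178) = 13.341664, (5, 5)->(2, 7): sqrt(13) = 3.605551, (2, 7)->(-2, 1): sqrt(52) = 7.211103, (-2, 1)->(-2, -3): sqrt(16) = 4
Sum = 34.561442
Perimeter = 34.5614

34.5614


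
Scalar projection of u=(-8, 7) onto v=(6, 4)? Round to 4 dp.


u.v = -20, |v| = sqrt(52) = 7.2111
Scalar projection = u.v / |v| = -20 / sqrt(52) = -2.7735

-2.7735


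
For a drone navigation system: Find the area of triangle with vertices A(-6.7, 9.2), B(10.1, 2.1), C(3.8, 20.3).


Area = |x_A(y_B-y_C) + x_B(y_C-y_A) + x_C(y_A-y_B)|/2
= |121.94 + 112.11 + 26.98|/2
= 261.03/2 = 130.515

130.515


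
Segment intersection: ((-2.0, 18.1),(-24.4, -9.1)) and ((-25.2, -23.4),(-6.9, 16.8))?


Cross products: d1=-173.19, d2=229.53, d3=298.56, d4=-104.16
d1*d2 < 0 and d3*d4 < 0? yes

Yes, they intersect


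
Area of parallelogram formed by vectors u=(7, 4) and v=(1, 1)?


|u x v| = |7*1 - 4*1|
= |7 - 4| = 3

3


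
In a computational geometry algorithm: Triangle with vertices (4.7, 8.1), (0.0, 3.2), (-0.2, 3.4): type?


Side lengths squared: AB^2=46.1, BC^2=0.08, CA^2=46.1
Sorted: [0.08, 46.1, 46.1]
By sides: Isosceles, By angles: Acute

Isosceles, Acute


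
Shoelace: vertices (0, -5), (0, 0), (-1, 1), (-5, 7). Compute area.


Shoelace sum: (0*0 - 0*(-5)) + (0*1 - (-1)*0) + ((-1)*7 - (-5)*1) + ((-5)*(-5) - 0*7)
= 23
Area = |23|/2 = 11.5

11.5


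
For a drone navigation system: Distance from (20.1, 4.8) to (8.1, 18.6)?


dx=-12, dy=13.8
d^2 = (-12)^2 + 13.8^2 = 334.44
d = sqrt(334.44) = 18.2877

18.2877


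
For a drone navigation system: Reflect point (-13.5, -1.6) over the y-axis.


Reflection over y-axis: (x,y) -> (-x,y)
(-13.5, -1.6) -> (13.5, -1.6)

(13.5, -1.6)


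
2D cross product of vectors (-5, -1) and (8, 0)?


u x v = u_x*v_y - u_y*v_x = (-5)*0 - (-1)*8
= 0 - (-8) = 8

8


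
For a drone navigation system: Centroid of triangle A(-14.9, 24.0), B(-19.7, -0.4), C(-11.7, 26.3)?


Centroid = ((x_A+x_B+x_C)/3, (y_A+y_B+y_C)/3)
= (((-14.9)+(-19.7)+(-11.7))/3, (24+(-0.4)+26.3)/3)
= (-15.4333, 16.6333)

(-15.4333, 16.6333)


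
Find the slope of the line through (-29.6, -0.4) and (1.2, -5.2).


slope = (y2-y1)/(x2-x1) = ((-5.2)-(-0.4))/(1.2-(-29.6)) = (-4.8)/30.8 = -0.1558

-0.1558


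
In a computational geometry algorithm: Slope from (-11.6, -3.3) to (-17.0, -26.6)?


slope = (y2-y1)/(x2-x1) = ((-26.6)-(-3.3))/((-17)-(-11.6)) = (-23.3)/(-5.4) = 4.3148

4.3148


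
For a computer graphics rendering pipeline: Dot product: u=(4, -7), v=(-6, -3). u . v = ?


u . v = u_x*v_x + u_y*v_y = 4*(-6) + (-7)*(-3)
= (-24) + 21 = -3

-3


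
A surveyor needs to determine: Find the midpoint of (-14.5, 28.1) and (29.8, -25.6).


M = (((-14.5)+29.8)/2, (28.1+(-25.6))/2)
= (7.65, 1.25)

(7.65, 1.25)


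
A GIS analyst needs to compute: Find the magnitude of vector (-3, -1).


|u| = sqrt((-3)^2 + (-1)^2) = sqrt(10) = 3.1623

3.1623


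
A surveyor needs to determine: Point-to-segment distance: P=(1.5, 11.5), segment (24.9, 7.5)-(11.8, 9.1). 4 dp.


Project P onto AB: t = 1 (clamped to [0,1])
Closest point on segment: (11.8, 9.1)
Distance: 10.5759

10.5759


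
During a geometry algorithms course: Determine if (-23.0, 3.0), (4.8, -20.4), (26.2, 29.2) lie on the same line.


Cross product: (4.8-(-23))*(29.2-3) - ((-20.4)-3)*(26.2-(-23))
= 1879.64

No, not collinear


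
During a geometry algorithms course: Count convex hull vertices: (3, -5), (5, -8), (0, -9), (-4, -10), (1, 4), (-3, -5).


Convex hull vertices (CCW): (-4, -10), (5, -8), (1, 4), (-3, -5)
Count = 4

4


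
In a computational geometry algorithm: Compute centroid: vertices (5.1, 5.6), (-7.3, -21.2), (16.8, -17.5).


Centroid = ((x_A+x_B+x_C)/3, (y_A+y_B+y_C)/3)
= ((5.1+(-7.3)+16.8)/3, (5.6+(-21.2)+(-17.5))/3)
= (4.8667, -11.0333)

(4.8667, -11.0333)


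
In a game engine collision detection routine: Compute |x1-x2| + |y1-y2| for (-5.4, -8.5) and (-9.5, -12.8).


|(-5.4)-(-9.5)| + |(-8.5)-(-12.8)| = 4.1 + 4.3 = 8.4

8.4


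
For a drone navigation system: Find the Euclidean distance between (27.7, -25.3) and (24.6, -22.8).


dx=-3.1, dy=2.5
d^2 = (-3.1)^2 + 2.5^2 = 15.86
d = sqrt(15.86) = 3.9825

3.9825


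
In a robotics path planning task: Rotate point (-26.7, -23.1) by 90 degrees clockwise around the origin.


90° CW: (x,y) -> (y, -x)
(-26.7,-23.1) -> (-23.1, 26.7)

(-23.1, 26.7)


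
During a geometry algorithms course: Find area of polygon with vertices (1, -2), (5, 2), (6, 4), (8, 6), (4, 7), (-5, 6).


Shoelace sum: (1*2 - 5*(-2)) + (5*4 - 6*2) + (6*6 - 8*4) + (8*7 - 4*6) + (4*6 - (-5)*7) + ((-5)*(-2) - 1*6)
= 119
Area = |119|/2 = 59.5

59.5


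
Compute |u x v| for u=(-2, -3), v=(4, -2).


|u x v| = |(-2)*(-2) - (-3)*4|
= |4 - (-12)| = 16

16


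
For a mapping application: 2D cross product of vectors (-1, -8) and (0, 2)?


u x v = u_x*v_y - u_y*v_x = (-1)*2 - (-8)*0
= (-2) - 0 = -2

-2


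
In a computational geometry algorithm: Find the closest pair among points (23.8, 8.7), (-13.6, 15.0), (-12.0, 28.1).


d(P0,P1) = 37.9269, d(P0,P2) = 40.7185, d(P1,P2) = 13.1973
Closest: P1 and P2

Closest pair: (-13.6, 15.0) and (-12.0, 28.1), distance = 13.1973


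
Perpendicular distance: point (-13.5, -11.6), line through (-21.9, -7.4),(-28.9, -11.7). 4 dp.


|cross product| = 65.52
|line direction| = sqrt(67.49) = 8.2152
Distance = 65.52/sqrt(67.49) = 7.9754

7.9754


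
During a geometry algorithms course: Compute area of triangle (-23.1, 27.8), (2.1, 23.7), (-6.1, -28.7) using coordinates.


Area = |x_A(y_B-y_C) + x_B(y_C-y_A) + x_C(y_A-y_B)|/2
= |(-1210.44) + (-118.65) + (-25.01)|/2
= 1354.1/2 = 677.05

677.05


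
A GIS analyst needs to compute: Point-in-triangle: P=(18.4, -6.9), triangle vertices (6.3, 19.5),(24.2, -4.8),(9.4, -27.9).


Cross products: AB x AP = -178.53, BC x BP = -102.9, CA x CP = -491.7
All same sign? yes

Yes, inside


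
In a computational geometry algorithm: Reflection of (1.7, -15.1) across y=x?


Reflection over y=x: (x,y) -> (y,x)
(1.7, -15.1) -> (-15.1, 1.7)

(-15.1, 1.7)


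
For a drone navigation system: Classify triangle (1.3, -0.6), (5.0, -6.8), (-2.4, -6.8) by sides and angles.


Side lengths squared: AB^2=52.13, BC^2=54.76, CA^2=52.13
Sorted: [52.13, 52.13, 54.76]
By sides: Isosceles, By angles: Acute

Isosceles, Acute


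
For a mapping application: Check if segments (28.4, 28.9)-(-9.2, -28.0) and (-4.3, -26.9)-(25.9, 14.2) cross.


Cross products: d1=341.19, d2=168.17, d3=237.45, d4=410.47
d1*d2 < 0 and d3*d4 < 0? no

No, they don't intersect


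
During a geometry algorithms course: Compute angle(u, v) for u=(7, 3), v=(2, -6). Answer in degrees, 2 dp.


u.v = -4, |u| = sqrt(58) = 7.6158, |v| = sqrt(40) = 6.3246
cos(theta) = u.v/(|u||v|) = -4/sqrt(2320) = -0.083045
theta = acos(-0.083045) = 94.76 degrees

94.76 degrees


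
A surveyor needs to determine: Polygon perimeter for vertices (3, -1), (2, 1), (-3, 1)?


Sides: (3, -1)->(2, 1): sqrt(5) = 2.236068, (2, 1)->(-3, 1): sqrt(25) = 5, (-3, 1)->(3, -1): sqrt(40) = 6.324555
Sum = 13.560623
Perimeter = 13.5606

13.5606


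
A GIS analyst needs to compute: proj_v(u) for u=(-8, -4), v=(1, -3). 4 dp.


u.v = 4, |v| = sqrt(10) = 3.1623
Scalar projection = u.v / |v| = 4 / sqrt(10) = 1.2649

1.2649


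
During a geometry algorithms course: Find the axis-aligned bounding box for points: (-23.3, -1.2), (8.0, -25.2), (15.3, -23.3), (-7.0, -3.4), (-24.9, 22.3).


x range: [-24.9, 15.3]
y range: [-25.2, 22.3]
Bounding box: (-24.9,-25.2) to (15.3,22.3)

(-24.9,-25.2) to (15.3,22.3)


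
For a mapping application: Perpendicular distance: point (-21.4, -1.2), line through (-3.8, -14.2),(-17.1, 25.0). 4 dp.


|cross product| = 517.02
|line direction| = sqrt(1713.53) = 41.3948
Distance = 517.02/sqrt(1713.53) = 12.49

12.49


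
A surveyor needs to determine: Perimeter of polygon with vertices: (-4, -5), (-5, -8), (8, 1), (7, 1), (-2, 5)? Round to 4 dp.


Sides: (-4, -5)->(-5, -8): sqrt(10) = 3.162278, (-5, -8)->(8, 1): sqrt(250) = 15.811388, (8, 1)->(7, 1): sqrt(1) = 1, (7, 1)->(-2, 5): sqrt(97) = 9.848858, (-2, 5)->(-4, -5): sqrt(104) = 10.198039
Sum = 40.020563
Perimeter = 40.0206

40.0206


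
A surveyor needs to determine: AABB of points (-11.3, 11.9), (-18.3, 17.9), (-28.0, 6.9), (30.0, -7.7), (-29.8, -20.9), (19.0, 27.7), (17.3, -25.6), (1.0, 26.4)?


x range: [-29.8, 30]
y range: [-25.6, 27.7]
Bounding box: (-29.8,-25.6) to (30,27.7)

(-29.8,-25.6) to (30,27.7)


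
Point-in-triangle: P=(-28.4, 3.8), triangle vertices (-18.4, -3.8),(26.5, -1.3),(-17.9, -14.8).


Cross products: AB x AP = 366.24, BC x BP = -967.59, CA x CP = 106.2
All same sign? no

No, outside


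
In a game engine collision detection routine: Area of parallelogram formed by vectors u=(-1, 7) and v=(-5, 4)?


|u x v| = |(-1)*4 - 7*(-5)|
= |(-4) - (-35)| = 31

31


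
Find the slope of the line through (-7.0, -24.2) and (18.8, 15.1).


slope = (y2-y1)/(x2-x1) = (15.1-(-24.2))/(18.8-(-7)) = 39.3/25.8 = 1.5233

1.5233


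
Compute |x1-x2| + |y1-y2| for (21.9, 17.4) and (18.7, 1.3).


|21.9-18.7| + |17.4-1.3| = 3.2 + 16.1 = 19.3

19.3


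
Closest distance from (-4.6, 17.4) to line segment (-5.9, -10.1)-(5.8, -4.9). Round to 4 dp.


Project P onto AB: t = 0.9651 (clamped to [0,1])
Closest point on segment: (5.3918, -5.0814)
Distance: 24.6018

24.6018


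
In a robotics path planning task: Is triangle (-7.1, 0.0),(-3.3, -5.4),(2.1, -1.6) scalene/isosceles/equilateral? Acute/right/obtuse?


Side lengths squared: AB^2=43.6, BC^2=43.6, CA^2=87.2
Sorted: [43.6, 43.6, 87.2]
By sides: Isosceles, By angles: Right

Isosceles, Right


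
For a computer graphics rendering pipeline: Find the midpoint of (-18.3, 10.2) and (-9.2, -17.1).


M = (((-18.3)+(-9.2))/2, (10.2+(-17.1))/2)
= (-13.75, -3.45)

(-13.75, -3.45)


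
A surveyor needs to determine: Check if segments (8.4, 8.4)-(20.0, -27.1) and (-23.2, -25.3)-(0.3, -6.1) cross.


Cross products: d1=185.23, d2=-871.74, d3=-1512.72, d4=-455.75
d1*d2 < 0 and d3*d4 < 0? no

No, they don't intersect


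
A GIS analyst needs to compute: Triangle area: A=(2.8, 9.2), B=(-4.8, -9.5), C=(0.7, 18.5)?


Area = |x_A(y_B-y_C) + x_B(y_C-y_A) + x_C(y_A-y_B)|/2
= |(-78.4) + (-44.64) + 13.09|/2
= 109.95/2 = 54.975

54.975


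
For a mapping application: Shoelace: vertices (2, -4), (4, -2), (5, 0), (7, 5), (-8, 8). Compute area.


Shoelace sum: (2*(-2) - 4*(-4)) + (4*0 - 5*(-2)) + (5*5 - 7*0) + (7*8 - (-8)*5) + ((-8)*(-4) - 2*8)
= 159
Area = |159|/2 = 79.5

79.5


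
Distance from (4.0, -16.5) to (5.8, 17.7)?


dx=1.8, dy=34.2
d^2 = 1.8^2 + 34.2^2 = 1172.88
d = sqrt(1172.88) = 34.2473

34.2473


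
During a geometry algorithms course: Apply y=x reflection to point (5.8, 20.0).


Reflection over y=x: (x,y) -> (y,x)
(5.8, 20) -> (20, 5.8)

(20, 5.8)


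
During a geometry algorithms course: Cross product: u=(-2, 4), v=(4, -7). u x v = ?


u x v = u_x*v_y - u_y*v_x = (-2)*(-7) - 4*4
= 14 - 16 = -2

-2


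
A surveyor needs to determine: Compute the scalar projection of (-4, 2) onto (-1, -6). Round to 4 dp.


u.v = -8, |v| = sqrt(37) = 6.0828
Scalar projection = u.v / |v| = -8 / sqrt(37) = -1.3152

-1.3152


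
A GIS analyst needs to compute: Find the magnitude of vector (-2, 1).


|u| = sqrt((-2)^2 + 1^2) = sqrt(5) = 2.2361

2.2361


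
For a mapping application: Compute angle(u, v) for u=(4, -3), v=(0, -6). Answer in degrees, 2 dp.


u.v = 18, |u| = sqrt(25) = 5, |v| = sqrt(36) = 6
cos(theta) = u.v/(|u||v|) = 18/sqrt(900) = 0.6
theta = acos(0.6) = 53.13 degrees

53.13 degrees


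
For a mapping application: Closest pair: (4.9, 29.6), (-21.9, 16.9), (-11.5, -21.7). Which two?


d(P0,P1) = 29.6569, d(P0,P2) = 53.8577, d(P1,P2) = 39.9765
Closest: P0 and P1

Closest pair: (4.9, 29.6) and (-21.9, 16.9), distance = 29.6569


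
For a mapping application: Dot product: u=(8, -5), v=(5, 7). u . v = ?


u . v = u_x*v_x + u_y*v_y = 8*5 + (-5)*7
= 40 + (-35) = 5

5


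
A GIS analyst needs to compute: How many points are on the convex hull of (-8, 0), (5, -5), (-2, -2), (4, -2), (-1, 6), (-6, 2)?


Convex hull vertices (CCW): (-8, 0), (5, -5), (4, -2), (-1, 6), (-6, 2)
Count = 5

5


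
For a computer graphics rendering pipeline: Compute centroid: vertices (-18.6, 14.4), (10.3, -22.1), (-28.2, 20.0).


Centroid = ((x_A+x_B+x_C)/3, (y_A+y_B+y_C)/3)
= (((-18.6)+10.3+(-28.2))/3, (14.4+(-22.1)+20)/3)
= (-12.1667, 4.1)

(-12.1667, 4.1)


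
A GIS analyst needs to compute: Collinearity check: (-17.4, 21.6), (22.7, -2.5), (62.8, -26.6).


Cross product: (22.7-(-17.4))*((-26.6)-21.6) - ((-2.5)-21.6)*(62.8-(-17.4))
= 0

Yes, collinear


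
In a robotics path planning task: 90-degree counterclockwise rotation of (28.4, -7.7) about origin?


90° CCW: (x,y) -> (-y, x)
(28.4,-7.7) -> (7.7, 28.4)

(7.7, 28.4)


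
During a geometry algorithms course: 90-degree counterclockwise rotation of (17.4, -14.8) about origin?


90° CCW: (x,y) -> (-y, x)
(17.4,-14.8) -> (14.8, 17.4)

(14.8, 17.4)


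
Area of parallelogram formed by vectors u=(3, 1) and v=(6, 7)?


|u x v| = |3*7 - 1*6|
= |21 - 6| = 15

15


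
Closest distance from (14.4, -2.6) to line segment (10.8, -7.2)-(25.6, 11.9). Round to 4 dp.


Project P onto AB: t = 0.2417 (clamped to [0,1])
Closest point on segment: (14.3778, -2.5828)
Distance: 0.0281

0.0281


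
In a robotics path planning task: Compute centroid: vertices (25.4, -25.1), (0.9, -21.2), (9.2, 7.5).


Centroid = ((x_A+x_B+x_C)/3, (y_A+y_B+y_C)/3)
= ((25.4+0.9+9.2)/3, ((-25.1)+(-21.2)+7.5)/3)
= (11.8333, -12.9333)

(11.8333, -12.9333)


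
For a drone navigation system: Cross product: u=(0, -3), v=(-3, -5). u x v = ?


u x v = u_x*v_y - u_y*v_x = 0*(-5) - (-3)*(-3)
= 0 - 9 = -9

-9


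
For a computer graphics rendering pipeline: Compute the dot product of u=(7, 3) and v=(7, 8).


u . v = u_x*v_x + u_y*v_y = 7*7 + 3*8
= 49 + 24 = 73

73


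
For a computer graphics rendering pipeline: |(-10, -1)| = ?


|u| = sqrt((-10)^2 + (-1)^2) = sqrt(101) = 10.0499

10.0499


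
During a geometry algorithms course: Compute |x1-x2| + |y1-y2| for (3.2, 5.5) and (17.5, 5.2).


|3.2-17.5| + |5.5-5.2| = 14.3 + 0.3 = 14.6

14.6


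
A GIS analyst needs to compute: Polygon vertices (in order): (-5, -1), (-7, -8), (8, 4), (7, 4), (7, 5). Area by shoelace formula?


Shoelace sum: ((-5)*(-8) - (-7)*(-1)) + ((-7)*4 - 8*(-8)) + (8*4 - 7*4) + (7*5 - 7*4) + (7*(-1) - (-5)*5)
= 98
Area = |98|/2 = 49

49


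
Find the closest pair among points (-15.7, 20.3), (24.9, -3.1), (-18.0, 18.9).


d(P0,P1) = 46.8606, d(P0,P2) = 2.6926, d(P1,P2) = 48.2121
Closest: P0 and P2

Closest pair: (-15.7, 20.3) and (-18.0, 18.9), distance = 2.6926


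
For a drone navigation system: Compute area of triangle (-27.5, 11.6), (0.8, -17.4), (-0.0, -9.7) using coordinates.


Area = |x_A(y_B-y_C) + x_B(y_C-y_A) + x_C(y_A-y_B)|/2
= |211.75 + (-17.04) + 0|/2
= 194.71/2 = 97.355

97.355


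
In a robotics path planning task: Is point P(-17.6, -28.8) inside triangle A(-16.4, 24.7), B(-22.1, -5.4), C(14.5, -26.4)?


Cross products: AB x AP = 268.83, BC x BP = -761.94, CA x CP = 1714.47
All same sign? no

No, outside


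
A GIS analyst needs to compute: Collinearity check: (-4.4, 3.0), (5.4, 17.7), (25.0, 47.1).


Cross product: (5.4-(-4.4))*(47.1-3) - (17.7-3)*(25-(-4.4))
= 0

Yes, collinear


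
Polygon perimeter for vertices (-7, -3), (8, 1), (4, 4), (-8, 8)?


Sides: (-7, -3)->(8, 1): sqrt(241) = 15.524175, (8, 1)->(4, 4): sqrt(25) = 5, (4, 4)->(-8, 8): sqrt(160) = 12.649111, (-8, 8)->(-7, -3): sqrt(122) = 11.045361
Sum = 44.218647
Perimeter = 44.2186

44.2186


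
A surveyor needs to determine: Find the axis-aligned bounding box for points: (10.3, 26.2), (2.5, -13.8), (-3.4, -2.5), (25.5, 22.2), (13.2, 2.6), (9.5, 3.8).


x range: [-3.4, 25.5]
y range: [-13.8, 26.2]
Bounding box: (-3.4,-13.8) to (25.5,26.2)

(-3.4,-13.8) to (25.5,26.2)


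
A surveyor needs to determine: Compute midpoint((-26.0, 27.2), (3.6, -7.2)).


M = (((-26)+3.6)/2, (27.2+(-7.2))/2)
= (-11.2, 10)

(-11.2, 10)


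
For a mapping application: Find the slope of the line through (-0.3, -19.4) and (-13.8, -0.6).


slope = (y2-y1)/(x2-x1) = ((-0.6)-(-19.4))/((-13.8)-(-0.3)) = 18.8/(-13.5) = -1.3926

-1.3926


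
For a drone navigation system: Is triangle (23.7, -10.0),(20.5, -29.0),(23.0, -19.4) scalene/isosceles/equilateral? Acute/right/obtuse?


Side lengths squared: AB^2=371.24, BC^2=98.41, CA^2=88.85
Sorted: [88.85, 98.41, 371.24]
By sides: Scalene, By angles: Obtuse

Scalene, Obtuse


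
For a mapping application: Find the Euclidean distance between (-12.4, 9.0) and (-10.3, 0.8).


dx=2.1, dy=-8.2
d^2 = 2.1^2 + (-8.2)^2 = 71.65
d = sqrt(71.65) = 8.4646

8.4646


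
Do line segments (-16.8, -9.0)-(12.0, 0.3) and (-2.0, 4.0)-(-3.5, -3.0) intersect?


Cross products: d1=-84.1, d2=103.55, d3=236.76, d4=49.11
d1*d2 < 0 and d3*d4 < 0? no

No, they don't intersect


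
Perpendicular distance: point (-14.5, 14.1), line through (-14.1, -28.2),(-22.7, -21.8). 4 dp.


|cross product| = 361.22
|line direction| = sqrt(114.92) = 10.7201
Distance = 361.22/sqrt(114.92) = 33.6957

33.6957


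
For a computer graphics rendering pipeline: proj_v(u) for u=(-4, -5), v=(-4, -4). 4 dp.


u.v = 36, |v| = sqrt(32) = 5.6569
Scalar projection = u.v / |v| = 36 / sqrt(32) = 6.364

6.364


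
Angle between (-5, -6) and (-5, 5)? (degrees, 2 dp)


u.v = -5, |u| = sqrt(61) = 7.8102, |v| = sqrt(50) = 7.0711
cos(theta) = u.v/(|u||v|) = -5/sqrt(3050) = -0.090536
theta = acos(-0.090536) = 95.19 degrees

95.19 degrees


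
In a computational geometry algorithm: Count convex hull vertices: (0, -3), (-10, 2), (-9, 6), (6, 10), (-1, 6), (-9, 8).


Convex hull vertices (CCW): (-10, 2), (0, -3), (6, 10), (-9, 8)
Count = 4

4


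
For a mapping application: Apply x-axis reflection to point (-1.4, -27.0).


Reflection over x-axis: (x,y) -> (x,-y)
(-1.4, -27) -> (-1.4, 27)

(-1.4, 27)


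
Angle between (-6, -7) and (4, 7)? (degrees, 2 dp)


u.v = -73, |u| = sqrt(85) = 9.2195, |v| = sqrt(65) = 8.0623
cos(theta) = u.v/(|u||v|) = -73/sqrt(5525) = -0.982102
theta = acos(-0.982102) = 169.14 degrees

169.14 degrees


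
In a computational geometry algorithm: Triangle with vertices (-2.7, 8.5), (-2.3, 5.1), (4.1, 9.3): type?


Side lengths squared: AB^2=11.72, BC^2=58.6, CA^2=46.88
Sorted: [11.72, 46.88, 58.6]
By sides: Scalene, By angles: Right

Scalene, Right


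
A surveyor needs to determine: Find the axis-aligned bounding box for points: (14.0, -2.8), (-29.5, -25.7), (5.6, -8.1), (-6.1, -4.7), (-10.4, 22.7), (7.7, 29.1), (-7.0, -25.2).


x range: [-29.5, 14]
y range: [-25.7, 29.1]
Bounding box: (-29.5,-25.7) to (14,29.1)

(-29.5,-25.7) to (14,29.1)


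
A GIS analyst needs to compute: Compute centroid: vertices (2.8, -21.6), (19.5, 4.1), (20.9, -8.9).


Centroid = ((x_A+x_B+x_C)/3, (y_A+y_B+y_C)/3)
= ((2.8+19.5+20.9)/3, ((-21.6)+4.1+(-8.9))/3)
= (14.4, -8.8)

(14.4, -8.8)


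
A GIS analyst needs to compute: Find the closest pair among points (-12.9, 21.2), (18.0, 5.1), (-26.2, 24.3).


d(P0,P1) = 34.8428, d(P0,P2) = 13.6565, d(P1,P2) = 48.19
Closest: P0 and P2

Closest pair: (-12.9, 21.2) and (-26.2, 24.3), distance = 13.6565


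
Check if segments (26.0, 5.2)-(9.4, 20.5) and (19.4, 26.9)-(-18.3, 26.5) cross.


Cross products: d1=820.73, d2=237.28, d3=-259.24, d4=324.21
d1*d2 < 0 and d3*d4 < 0? no

No, they don't intersect


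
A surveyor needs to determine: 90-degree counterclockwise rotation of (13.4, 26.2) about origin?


90° CCW: (x,y) -> (-y, x)
(13.4,26.2) -> (-26.2, 13.4)

(-26.2, 13.4)


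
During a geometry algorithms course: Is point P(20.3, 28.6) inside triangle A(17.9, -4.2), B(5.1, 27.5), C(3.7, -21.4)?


Cross products: AB x AP = -495.92, BC x BP = 741.74, CA x CP = 424.48
All same sign? no

No, outside


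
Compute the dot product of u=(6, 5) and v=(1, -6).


u . v = u_x*v_x + u_y*v_y = 6*1 + 5*(-6)
= 6 + (-30) = -24

-24


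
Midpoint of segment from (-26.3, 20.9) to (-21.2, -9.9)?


M = (((-26.3)+(-21.2))/2, (20.9+(-9.9))/2)
= (-23.75, 5.5)

(-23.75, 5.5)


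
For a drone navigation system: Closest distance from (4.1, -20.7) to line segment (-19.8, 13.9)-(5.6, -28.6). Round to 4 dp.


Project P onto AB: t = 0.8475 (clamped to [0,1])
Closest point on segment: (1.7264, -22.1186)
Distance: 2.7652

2.7652


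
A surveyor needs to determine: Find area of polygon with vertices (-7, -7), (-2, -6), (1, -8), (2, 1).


Shoelace sum: ((-7)*(-6) - (-2)*(-7)) + ((-2)*(-8) - 1*(-6)) + (1*1 - 2*(-8)) + (2*(-7) - (-7)*1)
= 60
Area = |60|/2 = 30

30


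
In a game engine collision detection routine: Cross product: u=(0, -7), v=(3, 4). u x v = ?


u x v = u_x*v_y - u_y*v_x = 0*4 - (-7)*3
= 0 - (-21) = 21

21


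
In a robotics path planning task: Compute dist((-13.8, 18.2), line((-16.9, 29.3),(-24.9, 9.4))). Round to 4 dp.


|cross product| = 150.49
|line direction| = sqrt(460.01) = 21.4478
Distance = 150.49/sqrt(460.01) = 7.0166

7.0166


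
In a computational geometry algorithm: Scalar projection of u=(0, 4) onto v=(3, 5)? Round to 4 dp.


u.v = 20, |v| = sqrt(34) = 5.831
Scalar projection = u.v / |v| = 20 / sqrt(34) = 3.43

3.43


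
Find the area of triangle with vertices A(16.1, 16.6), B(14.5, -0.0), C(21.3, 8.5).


Area = |x_A(y_B-y_C) + x_B(y_C-y_A) + x_C(y_A-y_B)|/2
= |(-136.85) + (-117.45) + 353.58|/2
= 99.28/2 = 49.64

49.64


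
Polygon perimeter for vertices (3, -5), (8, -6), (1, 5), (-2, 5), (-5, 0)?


Sides: (3, -5)->(8, -6): sqrt(26) = 5.09902, (8, -6)->(1, 5): sqrt(170) = 13.038405, (1, 5)->(-2, 5): sqrt(9) = 3, (-2, 5)->(-5, 0): sqrt(34) = 5.830952, (-5, 0)->(3, -5): sqrt(89) = 9.433981
Sum = 36.402358
Perimeter = 36.4024

36.4024


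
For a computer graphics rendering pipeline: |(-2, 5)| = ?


|u| = sqrt((-2)^2 + 5^2) = sqrt(29) = 5.3852

5.3852


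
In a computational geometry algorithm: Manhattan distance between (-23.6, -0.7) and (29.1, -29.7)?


|(-23.6)-29.1| + |(-0.7)-(-29.7)| = 52.7 + 29 = 81.7

81.7


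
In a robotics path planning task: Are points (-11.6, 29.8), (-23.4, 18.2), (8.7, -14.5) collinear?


Cross product: ((-23.4)-(-11.6))*((-14.5)-29.8) - (18.2-29.8)*(8.7-(-11.6))
= 758.22

No, not collinear


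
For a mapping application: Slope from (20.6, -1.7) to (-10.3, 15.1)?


slope = (y2-y1)/(x2-x1) = (15.1-(-1.7))/((-10.3)-20.6) = 16.8/(-30.9) = -0.5437

-0.5437


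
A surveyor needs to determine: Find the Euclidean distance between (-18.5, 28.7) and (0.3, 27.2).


dx=18.8, dy=-1.5
d^2 = 18.8^2 + (-1.5)^2 = 355.69
d = sqrt(355.69) = 18.8597

18.8597


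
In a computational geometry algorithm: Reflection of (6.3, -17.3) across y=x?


Reflection over y=x: (x,y) -> (y,x)
(6.3, -17.3) -> (-17.3, 6.3)

(-17.3, 6.3)


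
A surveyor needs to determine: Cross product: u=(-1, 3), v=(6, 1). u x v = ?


u x v = u_x*v_y - u_y*v_x = (-1)*1 - 3*6
= (-1) - 18 = -19

-19


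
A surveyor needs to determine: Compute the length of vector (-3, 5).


|u| = sqrt((-3)^2 + 5^2) = sqrt(34) = 5.831

5.831


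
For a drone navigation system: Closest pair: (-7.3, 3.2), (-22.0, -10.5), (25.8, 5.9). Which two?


d(P0,P1) = 20.0943, d(P0,P2) = 33.2099, d(P1,P2) = 50.5351
Closest: P0 and P1

Closest pair: (-7.3, 3.2) and (-22.0, -10.5), distance = 20.0943


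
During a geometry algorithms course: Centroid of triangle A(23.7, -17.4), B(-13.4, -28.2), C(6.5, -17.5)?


Centroid = ((x_A+x_B+x_C)/3, (y_A+y_B+y_C)/3)
= ((23.7+(-13.4)+6.5)/3, ((-17.4)+(-28.2)+(-17.5))/3)
= (5.6, -21.0333)

(5.6, -21.0333)


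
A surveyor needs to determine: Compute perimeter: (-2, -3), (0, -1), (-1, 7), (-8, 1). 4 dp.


Sides: (-2, -3)->(0, -1): sqrt(8) = 2.828427, (0, -1)->(-1, 7): sqrt(65) = 8.062258, (-1, 7)->(-8, 1): sqrt(85) = 9.219544, (-8, 1)->(-2, -3): sqrt(52) = 7.211103
Sum = 27.321332
Perimeter = 27.3213

27.3213


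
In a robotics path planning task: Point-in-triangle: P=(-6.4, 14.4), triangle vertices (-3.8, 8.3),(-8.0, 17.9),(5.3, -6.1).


Cross products: AB x AP = -0.66, BC x BP = -8.15, CA x CP = -18.07
All same sign? yes

Yes, inside


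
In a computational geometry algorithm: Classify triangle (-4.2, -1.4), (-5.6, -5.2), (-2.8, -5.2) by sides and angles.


Side lengths squared: AB^2=16.4, BC^2=7.84, CA^2=16.4
Sorted: [7.84, 16.4, 16.4]
By sides: Isosceles, By angles: Acute

Isosceles, Acute


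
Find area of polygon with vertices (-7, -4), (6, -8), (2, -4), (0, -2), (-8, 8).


Shoelace sum: ((-7)*(-8) - 6*(-4)) + (6*(-4) - 2*(-8)) + (2*(-2) - 0*(-4)) + (0*8 - (-8)*(-2)) + ((-8)*(-4) - (-7)*8)
= 140
Area = |140|/2 = 70

70


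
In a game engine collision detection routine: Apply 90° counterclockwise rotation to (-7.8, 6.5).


90° CCW: (x,y) -> (-y, x)
(-7.8,6.5) -> (-6.5, -7.8)

(-6.5, -7.8)


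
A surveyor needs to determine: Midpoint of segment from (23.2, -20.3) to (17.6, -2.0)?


M = ((23.2+17.6)/2, ((-20.3)+(-2))/2)
= (20.4, -11.15)

(20.4, -11.15)


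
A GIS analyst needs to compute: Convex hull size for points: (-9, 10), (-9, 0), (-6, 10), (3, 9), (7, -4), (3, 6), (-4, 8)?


Convex hull vertices (CCW): (-9, 0), (7, -4), (3, 9), (-6, 10), (-9, 10)
Count = 5

5


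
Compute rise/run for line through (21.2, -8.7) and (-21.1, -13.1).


slope = (y2-y1)/(x2-x1) = ((-13.1)-(-8.7))/((-21.1)-21.2) = (-4.4)/(-42.3) = 0.104

0.104


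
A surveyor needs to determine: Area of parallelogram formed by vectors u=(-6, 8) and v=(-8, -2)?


|u x v| = |(-6)*(-2) - 8*(-8)|
= |12 - (-64)| = 76

76


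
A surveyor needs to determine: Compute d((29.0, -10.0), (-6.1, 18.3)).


dx=-35.1, dy=28.3
d^2 = (-35.1)^2 + 28.3^2 = 2032.9
d = sqrt(2032.9) = 45.0877

45.0877


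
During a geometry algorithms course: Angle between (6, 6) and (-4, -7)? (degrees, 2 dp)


u.v = -66, |u| = sqrt(72) = 8.4853, |v| = sqrt(65) = 8.0623
cos(theta) = u.v/(|u||v|) = -66/sqrt(4680) = -0.964764
theta = acos(-0.964764) = 164.74 degrees

164.74 degrees


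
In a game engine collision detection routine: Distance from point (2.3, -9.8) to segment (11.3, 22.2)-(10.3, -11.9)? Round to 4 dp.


Project P onto AB: t = 0.9453 (clamped to [0,1])
Closest point on segment: (10.3547, -10.0362)
Distance: 8.0581

8.0581


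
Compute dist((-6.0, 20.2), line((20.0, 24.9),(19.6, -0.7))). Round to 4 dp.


|cross product| = 663.72
|line direction| = sqrt(655.52) = 25.6031
Distance = 663.72/sqrt(655.52) = 25.9234

25.9234


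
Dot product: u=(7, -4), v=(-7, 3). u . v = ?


u . v = u_x*v_x + u_y*v_y = 7*(-7) + (-4)*3
= (-49) + (-12) = -61

-61


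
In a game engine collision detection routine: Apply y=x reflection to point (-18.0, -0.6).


Reflection over y=x: (x,y) -> (y,x)
(-18, -0.6) -> (-0.6, -18)

(-0.6, -18)


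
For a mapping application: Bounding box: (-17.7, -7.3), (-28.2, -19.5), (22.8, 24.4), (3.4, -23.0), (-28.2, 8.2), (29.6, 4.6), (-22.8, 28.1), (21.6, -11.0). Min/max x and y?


x range: [-28.2, 29.6]
y range: [-23, 28.1]
Bounding box: (-28.2,-23) to (29.6,28.1)

(-28.2,-23) to (29.6,28.1)


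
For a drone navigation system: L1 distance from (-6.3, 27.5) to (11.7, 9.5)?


|(-6.3)-11.7| + |27.5-9.5| = 18 + 18 = 36

36


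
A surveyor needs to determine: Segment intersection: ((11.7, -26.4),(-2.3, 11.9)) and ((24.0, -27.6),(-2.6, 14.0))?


Cross products: d1=479.76, d2=43.38, d3=-454.29, d4=-17.91
d1*d2 < 0 and d3*d4 < 0? no

No, they don't intersect


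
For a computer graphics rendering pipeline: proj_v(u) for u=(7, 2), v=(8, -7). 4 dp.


u.v = 42, |v| = sqrt(113) = 10.6301
Scalar projection = u.v / |v| = 42 / sqrt(113) = 3.951

3.951


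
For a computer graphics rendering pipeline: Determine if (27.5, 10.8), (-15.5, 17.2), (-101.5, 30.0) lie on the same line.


Cross product: ((-15.5)-27.5)*(30-10.8) - (17.2-10.8)*((-101.5)-27.5)
= 0

Yes, collinear


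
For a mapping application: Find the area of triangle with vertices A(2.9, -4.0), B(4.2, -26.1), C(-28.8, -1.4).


Area = |x_A(y_B-y_C) + x_B(y_C-y_A) + x_C(y_A-y_B)|/2
= |(-71.63) + 10.92 + (-636.48)|/2
= 697.19/2 = 348.595

348.595


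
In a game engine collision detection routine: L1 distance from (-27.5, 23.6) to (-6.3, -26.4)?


|(-27.5)-(-6.3)| + |23.6-(-26.4)| = 21.2 + 50 = 71.2

71.2


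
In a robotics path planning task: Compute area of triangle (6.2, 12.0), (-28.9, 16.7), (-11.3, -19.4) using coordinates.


Area = |x_A(y_B-y_C) + x_B(y_C-y_A) + x_C(y_A-y_B)|/2
= |223.82 + 907.46 + 53.11|/2
= 1184.39/2 = 592.195

592.195


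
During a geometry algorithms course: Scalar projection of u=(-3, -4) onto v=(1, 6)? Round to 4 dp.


u.v = -27, |v| = sqrt(37) = 6.0828
Scalar projection = u.v / |v| = -27 / sqrt(37) = -4.4388

-4.4388


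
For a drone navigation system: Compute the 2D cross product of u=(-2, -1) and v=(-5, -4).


u x v = u_x*v_y - u_y*v_x = (-2)*(-4) - (-1)*(-5)
= 8 - 5 = 3

3


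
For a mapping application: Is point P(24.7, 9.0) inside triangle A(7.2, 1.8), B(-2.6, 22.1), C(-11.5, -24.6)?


Cross products: AB x AP = -425.81, BC x BP = 1391.5, CA x CP = -327.36
All same sign? no

No, outside


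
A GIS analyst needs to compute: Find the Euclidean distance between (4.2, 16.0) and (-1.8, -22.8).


dx=-6, dy=-38.8
d^2 = (-6)^2 + (-38.8)^2 = 1541.44
d = sqrt(1541.44) = 39.2612

39.2612


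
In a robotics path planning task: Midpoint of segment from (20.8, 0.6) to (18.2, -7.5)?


M = ((20.8+18.2)/2, (0.6+(-7.5))/2)
= (19.5, -3.45)

(19.5, -3.45)


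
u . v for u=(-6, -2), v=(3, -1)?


u . v = u_x*v_x + u_y*v_y = (-6)*3 + (-2)*(-1)
= (-18) + 2 = -16

-16


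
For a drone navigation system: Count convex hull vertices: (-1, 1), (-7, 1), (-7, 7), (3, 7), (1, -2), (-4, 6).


Convex hull vertices (CCW): (-7, 1), (1, -2), (3, 7), (-7, 7)
Count = 4

4


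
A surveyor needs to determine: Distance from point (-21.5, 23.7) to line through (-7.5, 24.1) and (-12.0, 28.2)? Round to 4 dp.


|cross product| = 59.2
|line direction| = sqrt(37.06) = 6.0877
Distance = 59.2/sqrt(37.06) = 9.7245

9.7245


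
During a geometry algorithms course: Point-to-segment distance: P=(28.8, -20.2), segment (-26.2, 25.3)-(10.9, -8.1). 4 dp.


Project P onto AB: t = 1 (clamped to [0,1])
Closest point on segment: (10.9, -8.1)
Distance: 21.606

21.606


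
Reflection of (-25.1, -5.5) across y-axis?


Reflection over y-axis: (x,y) -> (-x,y)
(-25.1, -5.5) -> (25.1, -5.5)

(25.1, -5.5)


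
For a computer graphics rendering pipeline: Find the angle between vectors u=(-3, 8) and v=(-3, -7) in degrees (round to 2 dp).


u.v = -47, |u| = sqrt(73) = 8.544, |v| = sqrt(58) = 7.6158
cos(theta) = u.v/(|u||v|) = -47/sqrt(4234) = -0.722308
theta = acos(-0.722308) = 136.25 degrees

136.25 degrees
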